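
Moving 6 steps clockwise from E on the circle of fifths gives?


Each clockwise step on the circle of fifths moves up a perfect 5th
From E: E → B → F#/Gb → Db → Ab → Eb → Bb
= Bb


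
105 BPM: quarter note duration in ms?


Step by step:
One quarter-note beat = 60000 / BPM = 60000 / 105 ms
Duration = 60000 / 105
= 571.4 ms


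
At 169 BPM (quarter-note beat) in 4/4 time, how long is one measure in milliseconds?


Reasoning:
Quarter-note beat duration = 60000 / 169 ms
Beats per measure (4/4) = 4
One measure = 4 × 60000 / 169 = 240000 / 169 ms
= 1420.1 ms


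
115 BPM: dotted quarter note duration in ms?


Let's work it out.
One quarter-note beat = 60000 / BPM = 60000 / 115 ms
Dotted quarter note = 3/2 × quarter note
Duration = 3/2 × 60000 / 115 = 90000 / 115
= 782.6 ms


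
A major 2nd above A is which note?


A 2nd spans 2 letter names, so from A we land on B
A major 2nd = 2 semitones above A
Spell B at that pitch: B
= B


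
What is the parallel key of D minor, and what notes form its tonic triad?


Solution.
Parallel keys share the same tonic but differ in mode
D minor → parallel is D major
Tonic triad of D major = D F# A
= D major; triad = D F# A


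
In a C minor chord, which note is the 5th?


Minor triad = root + minor 3rd (3 semitones) + perfect 5th (7 semitones)
A triad on C stacks thirds, so the chord tones use letter names C-E-G
Root: C
Minor 3rd above C: Eb
Perfect 5th above C: G
The 5th = G


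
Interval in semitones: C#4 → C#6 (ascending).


Absolute semitone position = octave×12 + chromatic position
C#4: 4×12 + 1 = 49
C#6: 6×12 + 1 = 73
Difference = 73 - 49 = 24
= 24 semitones


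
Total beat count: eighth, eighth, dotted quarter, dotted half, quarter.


Reasoning:
Beat values:
  eighth = 0.5 beats
  eighth = 0.5 beats
  dotted quarter = 1.5 beats
  dotted half = 3 beats
  quarter = 1 beat
Sum = 0.5 + 0.5 + 1.5 + 3 + 1
= 6.5 beats


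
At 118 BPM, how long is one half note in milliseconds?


Reasoning:
One quarter-note beat = 60000 / BPM = 60000 / 118 ms
Half note = 2 × quarter note
Duration = 2 × 60000 / 118 = 120000 / 118
= 1016.9 ms


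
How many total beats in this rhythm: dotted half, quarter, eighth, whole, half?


Step by step:
Beat values:
  dotted half = 3 beats
  quarter = 1 beat
  eighth = 0.5 beats
  whole = 4 beats
  half = 2 beats
Sum = 3 + 1 + 0.5 + 4 + 2
= 10.5 beats


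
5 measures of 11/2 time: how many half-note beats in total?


Working:
Time signature 11/2: the bottom number 2 means the half note gets one count
The top number 11 means 11 half-note beats per measure
Total = 11 × 5 measures
= 55 half-note beats


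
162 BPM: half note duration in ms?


Step by step:
One quarter-note beat = 60000 / BPM = 60000 / 162 ms
Half note = 2 × quarter note
Duration = 2 × 60000 / 162 = 120000 / 162
= 740.7 ms


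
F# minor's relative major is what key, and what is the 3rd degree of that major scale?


Reasoning:
The relative major shares the key signature and is a minor 3rd above the minor tonic
A minor 3rd above F# is A
→ relative major of F# minor is A major
A major scale: A B C# D E F# G#
= A major; 3rd degree = C#


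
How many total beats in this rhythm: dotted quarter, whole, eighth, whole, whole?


Beat values:
  dotted quarter = 1.5 beats
  whole = 4 beats
  eighth = 0.5 beats
  whole = 4 beats
  whole = 4 beats
Sum = 1.5 + 4 + 0.5 + 4 + 4
= 14 beats


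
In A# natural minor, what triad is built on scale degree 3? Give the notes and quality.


Let's work it out.
A# natural minor scale: A# B# C# D# E# F# G#
Diatonic triad on degree 3 stacks scale notes 3, 5, 7: C# E# G#
C#→E# = 4 semitones; C#→G# = 7 semitones → major triad
= C# E# G# (major)


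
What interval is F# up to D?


Letter names: F → D spans 6 letter names → a 6th
Semitones: F# → D = 8 half-steps
A 6th of 8 semitones is a minor 6th
= minor 6th


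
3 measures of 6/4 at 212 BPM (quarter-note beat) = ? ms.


Working:
Quarter-note beat duration = 60000 / 212 ms
Beats per measure (6/4) = 6
One measure = 6 × 60000 / 212 = 360000 / 212 ms
3 measures = 3 × 360000 / 212 = 1080000 / 212
= 5094.3 ms


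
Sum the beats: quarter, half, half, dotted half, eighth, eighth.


Let's work it out.
Beat values:
  quarter = 1 beat
  half = 2 beats
  half = 2 beats
  dotted half = 3 beats
  eighth = 0.5 beats
  eighth = 0.5 beats
Sum = 1 + 2 + 2 + 3 + 0.5 + 0.5
= 9 beats


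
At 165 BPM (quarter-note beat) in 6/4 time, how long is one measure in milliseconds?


Quarter-note beat duration = 60000 / 165 ms
Beats per measure (6/4) = 6
One measure = 6 × 60000 / 165 = 360000 / 165 ms
= 2181.8 ms


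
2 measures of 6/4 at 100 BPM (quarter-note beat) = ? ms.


Reasoning:
Quarter-note beat duration = 60000 / 100 ms
Beats per measure (6/4) = 6
One measure = 6 × 60000 / 100 = 360000 / 100 ms
2 measures = 2 × 360000 / 100 = 720000 / 100
= 7200.0 ms


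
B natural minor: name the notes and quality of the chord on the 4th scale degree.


Working:
B natural minor scale: B C# D E F# G A
Diatonic triad on degree 4 stacks scale notes 4, 6, 1: E G B
E→G = 3 semitones; E→B = 7 semitones → minor triad
= E G B (minor)


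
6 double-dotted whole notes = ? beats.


Step by step:
Base whole note = 4 beats
Dot 1 adds half the previous value: +2
Dot 2 adds half the previous value: +1
One double-dotted whole = 4 + 2 + 1 = 7
6 of them = 6 × 7 = 42
= 42 beats


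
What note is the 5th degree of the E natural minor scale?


Solution.
Natural minor scale pattern: W-H-W-W-H-W-W (2-1-2-2-1-2-2 semitones)
Starting from E:
  E + 2 semitones → F#
  F# + 1 semitone → G
  G + 2 semitones → A
  A + 2 semitones → B
  B + 1 semitone → C
  C + 2 semitones → D
  D + 2 semitones → E
Scale: E F# G A B C D
Degree 5 = B


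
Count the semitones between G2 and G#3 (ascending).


Step by step:
Absolute semitone position = octave×12 + chromatic position
G2: 2×12 + 7 = 31
G#3: 3×12 + 8 = 44
Difference = 44 - 31 = 13
= 13 semitones


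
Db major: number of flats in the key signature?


Reasoning:
Flat major keys: C(0), F(1), Bb(2), Eb(3), Ab(4), Db(5), Gb(6), Cb(7)
Db major has 5 flats
Order of flats: Bb Eb Ab Db Gb Cb Fb → first 5: Bb, Eb, Ab, Db, Gb
= 5 flats


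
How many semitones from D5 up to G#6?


Absolute semitone position = octave×12 + chromatic position
D5: 5×12 + 2 = 62
G#6: 6×12 + 8 = 80
Difference = 80 - 62 = 18
= 18 semitones


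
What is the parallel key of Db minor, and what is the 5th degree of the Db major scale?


Parallel keys share the same tonic but differ in mode
Db minor → parallel is Db major
Db major scale: Db Eb F Gb Ab Bb C
= Db major; 5th degree = Ab


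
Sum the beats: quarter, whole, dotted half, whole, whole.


Solution.
Beat values:
  quarter = 1 beat
  whole = 4 beats
  dotted half = 3 beats
  whole = 4 beats
  whole = 4 beats
Sum = 1 + 4 + 3 + 4 + 4
= 16 beats


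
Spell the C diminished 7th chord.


Solution.
Diminished 7th chord = root + minor 3rd + diminished 5th + diminished 7th
Seventh chords stack in thirds, so the letter names are C-E-G-B
Root: C
Minor 3rd above C: Eb
Diminished 5th above C: Gb
Diminished 7th above C: Bbb
Chord = C Eb Gb Bbb


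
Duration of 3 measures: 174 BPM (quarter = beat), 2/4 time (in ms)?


Step by step:
Quarter-note beat duration = 60000 / 174 ms
Beats per measure (2/4) = 2
One measure = 2 × 60000 / 174 = 120000 / 174 ms
3 measures = 3 × 120000 / 174 = 360000 / 174
= 2069.0 ms


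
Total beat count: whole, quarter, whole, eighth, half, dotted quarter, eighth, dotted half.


Reasoning:
Beat values:
  whole = 4 beats
  quarter = 1 beat
  whole = 4 beats
  eighth = 0.5 beats
  half = 2 beats
  dotted quarter = 1.5 beats
  eighth = 0.5 beats
  dotted half = 3 beats
Sum = 4 + 1 + 4 + 0.5 + 2 + 1.5 + 0.5 + 3
= 16.5 beats


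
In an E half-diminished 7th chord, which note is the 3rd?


Half-diminished 7th chord = root + minor 3rd + diminished 5th + minor 7th
Seventh chords stack in thirds, so the letter names are E-G-B-D
Root: E
Minor 3rd above E: G
Diminished 5th above E: Bb
Minor 7th above E: D
The 3rd = G


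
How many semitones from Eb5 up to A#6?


Absolute semitone position = octave×12 + chromatic position
Eb5: 5×12 + 3 = 63
A#6: 6×12 + 10 = 82
Difference = 82 - 63 = 19
= 19 semitones


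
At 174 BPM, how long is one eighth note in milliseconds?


Let's work it out.
One quarter-note beat = 60000 / BPM = 60000 / 174 ms
Eighth note = 1/2 × quarter note
Duration = 1/2 × 60000 / 174 = 30000 / 174
= 172.4 ms


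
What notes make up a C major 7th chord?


Let's work it out.
Major 7th chord = root + major 3rd + perfect 5th + major 7th
Seventh chords stack in thirds, so the letter names are C-E-G-B
Root: C
Major 3rd above C: E
Perfect 5th above C: G
Major 7th above C: B
Chord = C E G B


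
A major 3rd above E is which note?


Reasoning:
A 3rd spans 3 letter names, so from E we land on G
A major 3rd = 4 semitones above E
Spell G at that pitch: G#
= G#


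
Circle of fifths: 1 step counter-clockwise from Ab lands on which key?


Each counter-clockwise step moves down a perfect 5th (= up a perfect 4th)
From Ab: Ab → Db
= Db


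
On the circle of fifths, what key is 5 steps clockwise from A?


Each clockwise step on the circle of fifths moves up a perfect 5th
From A: A → E → B → F#/Gb → Db → Ab
= Ab


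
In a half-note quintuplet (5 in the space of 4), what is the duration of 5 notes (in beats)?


Quintuplet: 5 notes occupy the space of 4 half notes
Space = 4 × 2 = 8 beats
Each quintuplet note = 8 / 5 = 8/5 beats
5 notes = 5 × 8/5 = 8
= 8 beats


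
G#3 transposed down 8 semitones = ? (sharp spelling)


G#3: chromatic position 8 in octave 3 → absolute = 3×12 + 8 = 44
Transpose down 8: 44 - 8 = 36
36 = 3×12 + 0 → C in octave 3
Result = C3


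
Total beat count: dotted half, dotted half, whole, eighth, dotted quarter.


Working:
Beat values:
  dotted half = 3 beats
  dotted half = 3 beats
  whole = 4 beats
  eighth = 0.5 beats
  dotted quarter = 1.5 beats
Sum = 3 + 3 + 4 + 0.5 + 1.5
= 12 beats


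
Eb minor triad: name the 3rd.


Step by step:
Minor triad = root + minor 3rd (3 semitones) + perfect 5th (7 semitones)
A triad on Eb stacks thirds, so the chord tones use letter names E-G-B
Root: Eb
Minor 3rd above Eb: Gb
Perfect 5th above Eb: Bb
The 3rd = Gb


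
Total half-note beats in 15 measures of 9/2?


Solution.
Time signature 9/2: the bottom number 2 means the half note gets one count
The top number 9 means 9 half-note beats per measure
Total = 9 × 15 measures
= 135 half-note beats


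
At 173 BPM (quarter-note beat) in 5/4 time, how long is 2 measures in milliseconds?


Quarter-note beat duration = 60000 / 173 ms
Beats per measure (5/4) = 5
One measure = 5 × 60000 / 173 = 300000 / 173 ms
2 measures = 2 × 300000 / 173 = 600000 / 173
= 3468.2 ms


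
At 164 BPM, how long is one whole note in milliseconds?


Solution.
One quarter-note beat = 60000 / BPM = 60000 / 164 ms
Whole note = 4 × quarter note
Duration = 4 × 60000 / 164 = 240000 / 164
= 1463.4 ms


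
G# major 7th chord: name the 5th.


Working:
Major 7th chord = root + major 3rd + perfect 5th + major 7th
Seventh chords stack in thirds, so the letter names are G-B-D-F
Root: G#
Major 3rd above G#: B#
Perfect 5th above G#: D#
Major 7th above G#: F##
The 5th = D#


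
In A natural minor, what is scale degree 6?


Step by step:
Natural minor scale pattern: W-H-W-W-H-W-W (2-1-2-2-1-2-2 semitones)
Starting from A:
  A + 2 semitones → B
  B + 1 semitone → C
  C + 2 semitones → D
  D + 2 semitones → E
  E + 1 semitone → F
  F + 2 semitones → G
  G + 2 semitones → A
Scale: A B C D E F G
Degree 6 = F


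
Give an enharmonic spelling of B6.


Reasoning:
Enharmonic notes sound the same pitch but are spelled with different letter names
B and Cb name the same pitch class
Octave numbers change at C, so B6 = Cb7
= Cb7


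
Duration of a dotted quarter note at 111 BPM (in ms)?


Reasoning:
One quarter-note beat = 60000 / BPM = 60000 / 111 ms
Dotted quarter note = 3/2 × quarter note
Duration = 3/2 × 60000 / 111 = 90000 / 111
= 810.8 ms


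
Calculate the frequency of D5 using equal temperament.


Let's work it out.
f = 440 × 2^(n/12) where n = semitones from A4
D5: 5 semitones from A4
f = 440 × 2^(5/12)
f = 587.33 Hz


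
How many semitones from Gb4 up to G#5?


Step by step:
Absolute semitone position = octave×12 + chromatic position
Gb4: 4×12 + 6 = 54
G#5: 5×12 + 8 = 68
Difference = 68 - 54 = 14
= 14 semitones


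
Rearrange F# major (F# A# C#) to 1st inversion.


Working:
Root position: F# A# C#
1st inversion: move root up an octave
Bass note: A#
Notes (bottom to top) = A# C# F#


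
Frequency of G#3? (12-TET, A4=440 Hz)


f = 440 × 2^(n/12) where n = semitones from A4
G#3: -13 semitones from A4
f = 440 × 2^(-13/12)
f = 207.65 Hz


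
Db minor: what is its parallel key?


Parallel keys share the same tonic but differ in mode
Db minor → parallel is Db major
= Db major


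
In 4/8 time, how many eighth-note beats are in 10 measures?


Solution.
Time signature 4/8: the bottom number 8 means the eighth note gets one count
The top number 4 means 4 eighth-note beats per measure
Total = 4 × 10 measures
= 40 eighth-note beats


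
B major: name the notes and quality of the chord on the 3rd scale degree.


Reasoning:
B major scale: B C# D# E F# G# A#
Diatonic triad on degree 3 stacks scale notes 3, 5, 7: D# F# A#
D#→F# = 3 semitones; D#→A# = 7 semitones → minor triad
= D# F# A# (minor)


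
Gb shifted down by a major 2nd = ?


major 2nd: 2 letter names, 2 semitones
Letter: G - 1 → F
Pitch: Gb - 2 semitones, spelled as an F → Fb
= Fb


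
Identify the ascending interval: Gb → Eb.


Solution.
Letter names: G → E spans 6 letter names → a 6th
Semitones: Gb → Eb = 9 half-steps
A 6th of 9 semitones is a major 6th
= major 6th


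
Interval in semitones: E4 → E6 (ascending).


Step by step:
Absolute semitone position = octave×12 + chromatic position
E4: 4×12 + 4 = 52
E6: 6×12 + 4 = 76
Difference = 76 - 52 = 24
= 24 semitones


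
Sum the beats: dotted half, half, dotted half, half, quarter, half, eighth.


Beat values:
  dotted half = 3 beats
  half = 2 beats
  dotted half = 3 beats
  half = 2 beats
  quarter = 1 beat
  half = 2 beats
  eighth = 0.5 beats
Sum = 3 + 2 + 3 + 2 + 1 + 2 + 0.5
= 13.5 beats


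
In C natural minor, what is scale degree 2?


Working:
Natural minor scale pattern: W-H-W-W-H-W-W (2-1-2-2-1-2-2 semitones)
Starting from C:
  C + 2 semitones → D
  D + 1 semitone → Eb
  Eb + 2 semitones → F
  F + 2 semitones → G
  G + 1 semitone → Ab
  Ab + 2 semitones → Bb
  Bb + 2 semitones → C
Scale: C D Eb F G Ab Bb
Degree 2 = D


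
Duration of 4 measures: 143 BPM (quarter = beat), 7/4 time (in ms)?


Solution.
Quarter-note beat duration = 60000 / 143 ms
Beats per measure (7/4) = 7
One measure = 7 × 60000 / 143 = 420000 / 143 ms
4 measures = 4 × 420000 / 143 = 1680000 / 143
= 11748.3 ms


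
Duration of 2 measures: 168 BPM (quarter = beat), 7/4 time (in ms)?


Let's work it out.
Quarter-note beat duration = 60000 / 168 ms
Beats per measure (7/4) = 7
One measure = 7 × 60000 / 168 = 420000 / 168 ms
2 measures = 2 × 420000 / 168 = 840000 / 168
= 5000.0 ms


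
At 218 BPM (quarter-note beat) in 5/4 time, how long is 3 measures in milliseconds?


Reasoning:
Quarter-note beat duration = 60000 / 218 ms
Beats per measure (5/4) = 5
One measure = 5 × 60000 / 218 = 300000 / 218 ms
3 measures = 3 × 300000 / 218 = 900000 / 218
= 4128.4 ms


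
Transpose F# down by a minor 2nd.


minor 2nd: 2 letter names, 1 semitones
Letter: F - 1 → E
Pitch: F# - 1 semitones, spelled as an E → E#
= E#


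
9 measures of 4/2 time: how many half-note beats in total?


Step by step:
Time signature 4/2: the bottom number 2 means the half note gets one count
The top number 4 means 4 half-note beats per measure
Total = 4 × 9 measures
= 36 half-note beats


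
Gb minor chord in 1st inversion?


Root position: Gb Bbb Db
1st inversion: move root up an octave
Bass note: Bbb
Notes (bottom to top) = Bbb Db Gb


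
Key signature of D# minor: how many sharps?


Step by step:
Sharp minor keys follow the circle of fifths: A(0), E(1), B(2), F#(3), C#(4), G#(5), D#(6), A#(7)
D# minor has 6 sharps
Order of sharps: F# C# G# D# A# E# B# → first 6: F#, C#, G#, D#, A#, E#
= 6 sharps


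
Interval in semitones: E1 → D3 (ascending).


Absolute semitone position = octave×12 + chromatic position
E1: 1×12 + 4 = 16
D3: 3×12 + 2 = 38
Difference = 38 - 16 = 22
= 22 semitones


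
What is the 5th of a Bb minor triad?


Minor triad = root + minor 3rd (3 semitones) + perfect 5th (7 semitones)
A triad on Bb stacks thirds, so the chord tones use letter names B-D-F
Root: Bb
Minor 3rd above Bb: Db
Perfect 5th above Bb: F
The 5th = F


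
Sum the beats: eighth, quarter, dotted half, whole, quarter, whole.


Working:
Beat values:
  eighth = 0.5 beats
  quarter = 1 beat
  dotted half = 3 beats
  whole = 4 beats
  quarter = 1 beat
  whole = 4 beats
Sum = 0.5 + 1 + 3 + 4 + 1 + 4
= 13.5 beats


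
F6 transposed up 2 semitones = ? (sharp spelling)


Let's work it out.
F6: chromatic position 5 in octave 6 → absolute = 6×12 + 5 = 77
Transpose up 2: 77 + 2 = 79
79 = 6×12 + 7 → G in octave 6
Result = G6


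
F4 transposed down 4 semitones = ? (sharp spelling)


Working:
F4: chromatic position 5 in octave 4 → absolute = 4×12 + 5 = 53
Transpose down 4: 53 - 4 = 49
49 = 4×12 + 1 → C# in octave 4
Result = C#4


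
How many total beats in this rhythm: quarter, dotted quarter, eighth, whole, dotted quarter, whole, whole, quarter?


Step by step:
Beat values:
  quarter = 1 beat
  dotted quarter = 1.5 beats
  eighth = 0.5 beats
  whole = 4 beats
  dotted quarter = 1.5 beats
  whole = 4 beats
  whole = 4 beats
  quarter = 1 beat
Sum = 1 + 1.5 + 0.5 + 4 + 1.5 + 4 + 4 + 1
= 17.5 beats


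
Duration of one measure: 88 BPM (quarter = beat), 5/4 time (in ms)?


Let's work it out.
Quarter-note beat duration = 60000 / 88 ms
Beats per measure (5/4) = 5
One measure = 5 × 60000 / 88 = 300000 / 88 ms
= 3409.1 ms


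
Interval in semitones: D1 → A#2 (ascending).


Reasoning:
Absolute semitone position = octave×12 + chromatic position
D1: 1×12 + 2 = 14
A#2: 2×12 + 10 = 34
Difference = 34 - 14 = 20
= 20 semitones


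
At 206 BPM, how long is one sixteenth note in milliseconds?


Working:
One quarter-note beat = 60000 / BPM = 60000 / 206 ms
Sixteenth note = 1/4 × quarter note
Duration = 1/4 × 60000 / 206 = 15000 / 206
= 72.8 ms


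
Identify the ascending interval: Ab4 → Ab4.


Letter names: A → A spans 1 letter name → a unison
Semitones: Ab4 → Ab4 = 0 half-steps
A unison of 0 semitones is a perfect unison
= perfect unison


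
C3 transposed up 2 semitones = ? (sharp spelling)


C3: chromatic position 0 in octave 3 → absolute = 3×12 + 0 = 36
Transpose up 2: 36 + 2 = 38
38 = 3×12 + 2 → D in octave 3
Result = D3


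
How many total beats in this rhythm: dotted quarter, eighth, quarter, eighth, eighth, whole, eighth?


Step by step:
Beat values:
  dotted quarter = 1.5 beats
  eighth = 0.5 beats
  quarter = 1 beat
  eighth = 0.5 beats
  eighth = 0.5 beats
  whole = 4 beats
  eighth = 0.5 beats
Sum = 1.5 + 0.5 + 1 + 0.5 + 0.5 + 4 + 0.5
= 8.5 beats


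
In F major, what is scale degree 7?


Solution.
Major scale pattern: W-W-H-W-W-W-H (2-2-1-2-2-2-1 semitones)
Starting from F:
  F + 2 semitones → G
  G + 2 semitones → A
  A + 1 semitone → Bb
  Bb + 2 semitones → C
  C + 2 semitones → D
  D + 2 semitones → E
  E + 1 semitone → F
Scale: F G A Bb C D E
Degree 7 = E


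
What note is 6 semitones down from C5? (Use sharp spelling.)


Step by step:
C5: chromatic position 0 in octave 5 → absolute = 5×12 + 0 = 60
Transpose down 6: 60 - 6 = 54
54 = 4×12 + 6 → F# in octave 4
Result = F#4


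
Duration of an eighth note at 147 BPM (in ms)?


Step by step:
One quarter-note beat = 60000 / BPM = 60000 / 147 ms
Eighth note = 1/2 × quarter note
Duration = 1/2 × 60000 / 147 = 30000 / 147
= 204.1 ms


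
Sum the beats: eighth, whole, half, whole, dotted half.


Step by step:
Beat values:
  eighth = 0.5 beats
  whole = 4 beats
  half = 2 beats
  whole = 4 beats
  dotted half = 3 beats
Sum = 0.5 + 4 + 2 + 4 + 3
= 13.5 beats


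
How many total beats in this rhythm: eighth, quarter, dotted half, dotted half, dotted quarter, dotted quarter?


Beat values:
  eighth = 0.5 beats
  quarter = 1 beat
  dotted half = 3 beats
  dotted half = 3 beats
  dotted quarter = 1.5 beats
  dotted quarter = 1.5 beats
Sum = 0.5 + 1 + 3 + 3 + 1.5 + 1.5
= 10.5 beats


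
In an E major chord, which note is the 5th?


Major triad = root + major 3rd (4 semitones) + perfect 5th (7 semitones)
A triad on E stacks thirds, so the chord tones use letter names E-G-B
Root: E
Major 3rd above E: G#
Perfect 5th above E: B
The 5th = B


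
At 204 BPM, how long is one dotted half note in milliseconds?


Step by step:
One quarter-note beat = 60000 / BPM = 60000 / 204 ms
Dotted half note = 3 × quarter note
Duration = 3 × 60000 / 204 = 180000 / 204
= 882.4 ms


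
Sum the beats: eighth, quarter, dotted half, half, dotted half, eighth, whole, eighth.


Beat values:
  eighth = 0.5 beats
  quarter = 1 beat
  dotted half = 3 beats
  half = 2 beats
  dotted half = 3 beats
  eighth = 0.5 beats
  whole = 4 beats
  eighth = 0.5 beats
Sum = 0.5 + 1 + 3 + 2 + 3 + 0.5 + 4 + 0.5
= 14.5 beats


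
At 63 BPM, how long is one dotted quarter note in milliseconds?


Reasoning:
One quarter-note beat = 60000 / BPM = 60000 / 63 ms
Dotted quarter note = 3/2 × quarter note
Duration = 3/2 × 60000 / 63 = 90000 / 63
= 1428.6 ms


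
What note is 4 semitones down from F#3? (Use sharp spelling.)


F#3: chromatic position 6 in octave 3 → absolute = 3×12 + 6 = 42
Transpose down 4: 42 - 4 = 38
38 = 3×12 + 2 → D in octave 3
Result = D3


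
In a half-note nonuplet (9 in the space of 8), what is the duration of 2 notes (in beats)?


Working:
Nonuplet: 9 notes occupy the space of 8 half notes
Space = 8 × 2 = 16 beats
Each nonuplet note = 16 / 9 = 16/9 beats
2 notes = 2 × 16/9 = 32/9
= 32/9 beats


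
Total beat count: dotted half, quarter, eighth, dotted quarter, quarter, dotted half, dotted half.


Working:
Beat values:
  dotted half = 3 beats
  quarter = 1 beat
  eighth = 0.5 beats
  dotted quarter = 1.5 beats
  quarter = 1 beat
  dotted half = 3 beats
  dotted half = 3 beats
Sum = 3 + 1 + 0.5 + 1.5 + 1 + 3 + 3
= 13 beats


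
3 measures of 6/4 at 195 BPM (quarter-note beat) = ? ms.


Step by step:
Quarter-note beat duration = 60000 / 195 ms
Beats per measure (6/4) = 6
One measure = 6 × 60000 / 195 = 360000 / 195 ms
3 measures = 3 × 360000 / 195 = 1080000 / 195
= 5538.5 ms


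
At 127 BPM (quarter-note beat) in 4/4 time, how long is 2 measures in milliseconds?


Working:
Quarter-note beat duration = 60000 / 127 ms
Beats per measure (4/4) = 4
One measure = 4 × 60000 / 127 = 240000 / 127 ms
2 measures = 2 × 240000 / 127 = 480000 / 127
= 3779.5 ms


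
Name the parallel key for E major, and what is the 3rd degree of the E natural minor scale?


Reasoning:
Parallel keys share the same tonic but differ in mode
E major → parallel is E minor
E natural minor scale: E F# G A B C D
= E minor; 3rd degree = G


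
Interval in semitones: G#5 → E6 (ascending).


Solution.
Absolute semitone position = octave×12 + chromatic position
G#5: 5×12 + 8 = 68
E6: 6×12 + 4 = 76
Difference = 76 - 68 = 8
= 8 semitones


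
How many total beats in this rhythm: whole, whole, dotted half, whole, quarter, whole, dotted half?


Reasoning:
Beat values:
  whole = 4 beats
  whole = 4 beats
  dotted half = 3 beats
  whole = 4 beats
  quarter = 1 beat
  whole = 4 beats
  dotted half = 3 beats
Sum = 4 + 4 + 3 + 4 + 1 + 4 + 3
= 23 beats


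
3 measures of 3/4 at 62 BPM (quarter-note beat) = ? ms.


Reasoning:
Quarter-note beat duration = 60000 / 62 ms
Beats per measure (3/4) = 3
One measure = 3 × 60000 / 62 = 180000 / 62 ms
3 measures = 3 × 180000 / 62 = 540000 / 62
= 8709.7 ms


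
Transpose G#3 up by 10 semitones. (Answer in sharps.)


Solution.
G#3: chromatic position 8 in octave 3 → absolute = 3×12 + 8 = 44
Transpose up 10: 44 + 10 = 54
54 = 4×12 + 6 → F# in octave 4
Result = F#4


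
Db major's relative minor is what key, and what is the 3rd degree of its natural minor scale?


Step by step:
The relative minor shares the major's key signature and starts on its 6th degree
6th degree = a major 6th above the tonic; a major 6th above Db is Bb
→ relative minor of Db major is Bb minor
Bb natural minor scale: Bb C Db Eb F Gb Ab
= Bb minor; 3rd degree = Db


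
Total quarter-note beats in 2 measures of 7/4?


Working:
Time signature 7/4: the bottom number 4 means the quarter note gets one count
The top number 7 means 7 quarter-note beats per measure
Total = 7 × 2 measures
= 14 quarter-note beats


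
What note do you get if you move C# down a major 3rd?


Let's work it out.
major 3rd: 3 letter names, 4 semitones
Letter: C - 2 → A
Pitch: C# - 4 semitones, spelled as an A → A
= A


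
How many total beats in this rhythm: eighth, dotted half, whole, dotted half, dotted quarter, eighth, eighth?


Working:
Beat values:
  eighth = 0.5 beats
  dotted half = 3 beats
  whole = 4 beats
  dotted half = 3 beats
  dotted quarter = 1.5 beats
  eighth = 0.5 beats
  eighth = 0.5 beats
Sum = 0.5 + 3 + 4 + 3 + 1.5 + 0.5 + 0.5
= 13 beats


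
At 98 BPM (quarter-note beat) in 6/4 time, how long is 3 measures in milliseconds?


Working:
Quarter-note beat duration = 60000 / 98 ms
Beats per measure (6/4) = 6
One measure = 6 × 60000 / 98 = 360000 / 98 ms
3 measures = 3 × 360000 / 98 = 1080000 / 98
= 11020.4 ms


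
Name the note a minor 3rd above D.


Solution.
A 3rd spans 3 letter names, so from D we land on F
A minor 3rd = 3 semitones above D
Spell F at that pitch: F
= F


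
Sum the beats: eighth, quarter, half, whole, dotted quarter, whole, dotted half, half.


Step by step:
Beat values:
  eighth = 0.5 beats
  quarter = 1 beat
  half = 2 beats
  whole = 4 beats
  dotted quarter = 1.5 beats
  whole = 4 beats
  dotted half = 3 beats
  half = 2 beats
Sum = 0.5 + 1 + 2 + 4 + 1.5 + 4 + 3 + 2
= 18 beats


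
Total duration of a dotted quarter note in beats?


Base quarter note = 1 beat
Dot 1 adds half the previous value: +1/2
One dotted quarter = 1 + 1/2 = 3/2
= 3/2 beats


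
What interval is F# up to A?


Reasoning:
Letter names: F → A spans 3 letter names → a 3rd
Semitones: F# → A = 3 half-steps
A 3rd of 3 semitones is a minor 3rd
= minor 3rd


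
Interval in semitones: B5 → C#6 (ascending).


Absolute semitone position = octave×12 + chromatic position
B5: 5×12 + 11 = 71
C#6: 6×12 + 1 = 73
Difference = 73 - 71 = 2
= 2 semitones


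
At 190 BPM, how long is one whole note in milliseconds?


Step by step:
One quarter-note beat = 60000 / BPM = 60000 / 190 ms
Whole note = 4 × quarter note
Duration = 4 × 60000 / 190 = 240000 / 190
= 1263.2 ms


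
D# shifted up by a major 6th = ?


major 6th: 6 letter names, 9 semitones
Letter: D + 5 → B
Pitch: D# + 9 semitones, spelled as a B → B#
= B#


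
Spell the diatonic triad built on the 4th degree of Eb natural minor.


Solution.
Eb natural minor scale: Eb F Gb Ab Bb Cb Db
Diatonic triad on degree 4 stacks scale notes 4, 6, 1: Ab Cb Eb
Ab→Cb = 3 semitones; Ab→Eb = 7 semitones → minor triad
= Ab Cb Eb (minor)


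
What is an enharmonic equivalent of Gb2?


Working:
Enharmonic notes sound the same pitch but are spelled with different letter names
Gb and F# name the same pitch class
= F#2


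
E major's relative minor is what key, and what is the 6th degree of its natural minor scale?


Working:
The relative minor shares the major's key signature and starts on its 6th degree
6th degree = a major 6th above the tonic; a major 6th above E is C#
→ relative minor of E major is C# minor
C# natural minor scale: C# D# E F# G# A B
= C# minor; 6th degree = A


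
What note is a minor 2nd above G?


Reasoning:
A 2nd spans 2 letter names, so from G we land on A
A minor 2nd = 1 semitone above G
Spell A at that pitch: Ab
= Ab


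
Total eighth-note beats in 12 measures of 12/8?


Step by step:
Time signature 12/8: the bottom number 8 means the eighth note gets one count
The top number 12 means 12 eighth-note beats per measure
Total = 12 × 12 measures
= 144 eighth-note beats


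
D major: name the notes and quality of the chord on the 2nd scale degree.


Reasoning:
D major scale: D E F# G A B C#
Diatonic triad on degree 2 stacks scale notes 2, 4, 6: E G B
E→G = 3 semitones; E→B = 7 semitones → minor triad
= E G B (minor)


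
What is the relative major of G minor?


Reasoning:
The relative major shares the key signature and is a minor 3rd above the minor tonic
A minor 3rd above G is Bb
→ relative major of G minor is Bb major
= Bb major


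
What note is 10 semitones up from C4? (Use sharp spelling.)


C4: chromatic position 0 in octave 4 → absolute = 4×12 + 0 = 48
Transpose up 10: 48 + 10 = 58
58 = 4×12 + 10 → A# in octave 4
Result = A#4


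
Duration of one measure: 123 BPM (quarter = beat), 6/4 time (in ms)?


Let's work it out.
Quarter-note beat duration = 60000 / 123 ms
Beats per measure (6/4) = 6
One measure = 6 × 60000 / 123 = 360000 / 123 ms
= 2926.8 ms


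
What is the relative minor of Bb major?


Solution.
The relative minor shares the major's key signature and starts on its 6th degree
6th degree = a major 6th above the tonic; a major 6th above Bb is G
→ relative minor of Bb major is G minor
= G minor


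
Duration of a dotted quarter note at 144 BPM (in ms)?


Solution.
One quarter-note beat = 60000 / BPM = 60000 / 144 ms
Dotted quarter note = 3/2 × quarter note
Duration = 3/2 × 60000 / 144 = 90000 / 144
= 625.0 ms


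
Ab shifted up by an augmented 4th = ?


Let's work it out.
augmented 4th: 4 letter names, 6 semitones
Letter: A + 3 → D
Pitch: Ab + 6 semitones, spelled as a D → D
= D


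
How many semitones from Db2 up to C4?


Absolute semitone position = octave×12 + chromatic position
Db2: 2×12 + 1 = 25
C4: 4×12 + 0 = 48
Difference = 48 - 25 = 23
= 23 semitones


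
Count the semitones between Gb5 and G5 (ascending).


Absolute semitone position = octave×12 + chromatic position
Gb5: 5×12 + 6 = 66
G5: 5×12 + 7 = 67
Difference = 67 - 66 = 1
= 1 semitone


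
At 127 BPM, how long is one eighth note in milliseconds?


Solution.
One quarter-note beat = 60000 / BPM = 60000 / 127 ms
Eighth note = 1/2 × quarter note
Duration = 1/2 × 60000 / 127 = 30000 / 127
= 236.2 ms


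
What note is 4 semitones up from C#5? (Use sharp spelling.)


Step by step:
C#5: chromatic position 1 in octave 5 → absolute = 5×12 + 1 = 61
Transpose up 4: 61 + 4 = 65
65 = 5×12 + 5 → F in octave 5
Result = F5


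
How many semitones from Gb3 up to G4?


Working:
Absolute semitone position = octave×12 + chromatic position
Gb3: 3×12 + 6 = 42
G4: 4×12 + 7 = 55
Difference = 55 - 42 = 13
= 13 semitones


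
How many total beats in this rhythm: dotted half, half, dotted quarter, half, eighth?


Beat values:
  dotted half = 3 beats
  half = 2 beats
  dotted quarter = 1.5 beats
  half = 2 beats
  eighth = 0.5 beats
Sum = 3 + 2 + 1.5 + 2 + 0.5
= 9 beats


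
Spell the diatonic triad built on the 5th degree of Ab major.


Working:
Ab major scale: Ab Bb C Db Eb F G
Diatonic triad on degree 5 stacks scale notes 5, 7, 2: Eb G Bb
Eb→G = 4 semitones; Eb→Bb = 7 semitones → major triad
= Eb G Bb (major)


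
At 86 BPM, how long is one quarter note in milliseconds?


Let's work it out.
One quarter-note beat = 60000 / BPM = 60000 / 86 ms
Duration = 60000 / 86
= 697.7 ms


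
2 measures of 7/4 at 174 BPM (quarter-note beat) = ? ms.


Solution.
Quarter-note beat duration = 60000 / 174 ms
Beats per measure (7/4) = 7
One measure = 7 × 60000 / 174 = 420000 / 174 ms
2 measures = 2 × 420000 / 174 = 840000 / 174
= 4827.6 ms


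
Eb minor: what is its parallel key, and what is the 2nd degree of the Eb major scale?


Parallel keys share the same tonic but differ in mode
Eb minor → parallel is Eb major
Eb major scale: Eb F G Ab Bb C D
= Eb major; 2nd degree = F


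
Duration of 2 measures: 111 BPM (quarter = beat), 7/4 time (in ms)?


Step by step:
Quarter-note beat duration = 60000 / 111 ms
Beats per measure (7/4) = 7
One measure = 7 × 60000 / 111 = 420000 / 111 ms
2 measures = 2 × 420000 / 111 = 840000 / 111
= 7567.6 ms


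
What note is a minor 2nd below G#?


Step by step:
A 2nd spans 2 letter names, so from G we land on F
A minor 2nd = 1 semitone below G#
Spell F at that pitch: F##
= F##


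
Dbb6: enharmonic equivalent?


Let's work it out.
Enharmonic notes sound the same pitch but are spelled with different letter names
Dbb and C name the same pitch class
= C6


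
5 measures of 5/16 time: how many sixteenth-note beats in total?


Working:
Time signature 5/16: the bottom number 16 means the sixteenth note gets one count
The top number 5 means 5 sixteenth-note beats per measure
Total = 5 × 5 measures
= 25 sixteenth-note beats


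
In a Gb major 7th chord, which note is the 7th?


Step by step:
Major 7th chord = root + major 3rd + perfect 5th + major 7th
Seventh chords stack in thirds, so the letter names are G-B-D-F
Root: Gb
Major 3rd above Gb: Bb
Perfect 5th above Gb: Db
Major 7th above Gb: F
The 7th = F


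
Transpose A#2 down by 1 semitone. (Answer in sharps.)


Step by step:
A#2: chromatic position 10 in octave 2 → absolute = 2×12 + 10 = 34
Transpose down 1: 34 - 1 = 33
33 = 2×12 + 9 → A in octave 2
Result = A2


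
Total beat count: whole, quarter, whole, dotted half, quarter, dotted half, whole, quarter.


Beat values:
  whole = 4 beats
  quarter = 1 beat
  whole = 4 beats
  dotted half = 3 beats
  quarter = 1 beat
  dotted half = 3 beats
  whole = 4 beats
  quarter = 1 beat
Sum = 4 + 1 + 4 + 3 + 1 + 3 + 4 + 1
= 21 beats


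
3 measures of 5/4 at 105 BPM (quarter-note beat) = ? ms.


Solution.
Quarter-note beat duration = 60000 / 105 ms
Beats per measure (5/4) = 5
One measure = 5 × 60000 / 105 = 300000 / 105 ms
3 measures = 3 × 300000 / 105 = 900000 / 105
= 8571.4 ms


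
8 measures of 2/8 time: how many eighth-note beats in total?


Time signature 2/8: the bottom number 8 means the eighth note gets one count
The top number 2 means 2 eighth-note beats per measure
Total = 2 × 8 measures
= 16 eighth-note beats


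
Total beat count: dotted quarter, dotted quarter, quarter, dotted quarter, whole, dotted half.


Solution.
Beat values:
  dotted quarter = 1.5 beats
  dotted quarter = 1.5 beats
  quarter = 1 beat
  dotted quarter = 1.5 beats
  whole = 4 beats
  dotted half = 3 beats
Sum = 1.5 + 1.5 + 1 + 1.5 + 4 + 3
= 12.5 beats


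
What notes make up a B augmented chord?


Augmented triad = root + major 3rd (4 semitones) + augmented 5th (8 semitones)
A triad on B stacks thirds, so the chord tones use letter names B-D-F
Root: B
Major 3rd above B: D#
Augmented 5th above B: F##
Chord = B D# F##


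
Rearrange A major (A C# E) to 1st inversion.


Working:
Root position: A C# E
1st inversion: move root up an octave
Bass note: C#
Notes (bottom to top) = C# E A


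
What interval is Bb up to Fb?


Letter names: B → F spans 5 letter names → a 5th
Semitones: Bb → Fb = 6 half-steps
A 5th of 6 semitones is a diminished 5th
= diminished 5th


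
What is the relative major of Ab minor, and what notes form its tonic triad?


The relative major shares the key signature and is a minor 3rd above the minor tonic
A minor 3rd above Ab is Cb
→ relative major of Ab minor is Cb major
Tonic triad of Cb major = root + major 3rd + perfect 5th = Cb Eb Gb
= Cb major; triad = Cb Eb Gb


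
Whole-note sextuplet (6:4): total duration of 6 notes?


Reasoning:
Sextuplet: 6 notes occupy the space of 4 whole notes
Space = 4 × 4 = 16 beats
Each sextuplet note = 16 / 6 = 8/3 beats
6 notes = 6 × 8/3 = 16
= 16 beats


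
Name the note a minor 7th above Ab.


A 7th spans 7 letter names, so from A we land on G
A minor 7th = 10 semitones above Ab
Spell G at that pitch: Gb
= Gb


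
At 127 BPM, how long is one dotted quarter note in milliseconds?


Solution.
One quarter-note beat = 60000 / BPM = 60000 / 127 ms
Dotted quarter note = 3/2 × quarter note
Duration = 3/2 × 60000 / 127 = 90000 / 127
= 708.7 ms


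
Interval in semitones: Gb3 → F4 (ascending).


Absolute semitone position = octave×12 + chromatic position
Gb3: 3×12 + 6 = 42
F4: 4×12 + 5 = 53
Difference = 53 - 42 = 11
= 11 semitones


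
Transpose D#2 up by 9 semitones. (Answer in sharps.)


Step by step:
D#2: chromatic position 3 in octave 2 → absolute = 2×12 + 3 = 27
Transpose up 9: 27 + 9 = 36
36 = 3×12 + 0 → C in octave 3
Result = C3


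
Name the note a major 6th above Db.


A 6th spans 6 letter names, so from D we land on B
A major 6th = 9 semitones above Db
Spell B at that pitch: Bb
= Bb


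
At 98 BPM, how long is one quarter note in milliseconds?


Reasoning:
One quarter-note beat = 60000 / BPM = 60000 / 98 ms
Duration = 60000 / 98
= 612.2 ms


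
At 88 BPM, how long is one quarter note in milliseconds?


Let's work it out.
One quarter-note beat = 60000 / BPM = 60000 / 88 ms
Duration = 60000 / 88
= 681.8 ms


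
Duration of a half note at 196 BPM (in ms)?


One quarter-note beat = 60000 / BPM = 60000 / 196 ms
Half note = 2 × quarter note
Duration = 2 × 60000 / 196 = 120000 / 196
= 612.2 ms


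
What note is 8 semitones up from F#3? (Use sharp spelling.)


Solution.
F#3: chromatic position 6 in octave 3 → absolute = 3×12 + 6 = 42
Transpose up 8: 42 + 8 = 50
50 = 4×12 + 2 → D in octave 4
Result = D4


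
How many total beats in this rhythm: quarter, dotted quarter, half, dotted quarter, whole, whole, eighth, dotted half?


Reasoning:
Beat values:
  quarter = 1 beat
  dotted quarter = 1.5 beats
  half = 2 beats
  dotted quarter = 1.5 beats
  whole = 4 beats
  whole = 4 beats
  eighth = 0.5 beats
  dotted half = 3 beats
Sum = 1 + 1.5 + 2 + 1.5 + 4 + 4 + 0.5 + 3
= 17.5 beats


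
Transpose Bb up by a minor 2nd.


Solution.
minor 2nd: 2 letter names, 1 semitones
Letter: B + 1 → C
Pitch: Bb + 1 semitones, spelled as a C → Cb
= Cb


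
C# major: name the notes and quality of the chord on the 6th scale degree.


C# major scale: C# D# E# F# G# A# B#
Diatonic triad on degree 6 stacks scale notes 6, 1, 3: A# C# E#
A#→C# = 3 semitones; A#→E# = 7 semitones → minor triad
= A# C# E# (minor)


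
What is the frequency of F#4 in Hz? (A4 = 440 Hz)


Working:
f = 440 × 2^(n/12) where n = semitones from A4
F#4: -3 semitones from A4
f = 440 × 2^(-3/12)
f = 369.99 Hz


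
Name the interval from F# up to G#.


Let's work it out.
Letter names: F → G spans 2 letter names → a 2nd
Semitones: F# → G# = 2 half-steps
A 2nd of 2 semitones is a major 2nd
= major 2nd


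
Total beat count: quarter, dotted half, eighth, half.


Solution.
Beat values:
  quarter = 1 beat
  dotted half = 3 beats
  eighth = 0.5 beats
  half = 2 beats
Sum = 1 + 3 + 0.5 + 2
= 6.5 beats


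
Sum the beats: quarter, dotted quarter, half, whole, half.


Solution.
Beat values:
  quarter = 1 beat
  dotted quarter = 1.5 beats
  half = 2 beats
  whole = 4 beats
  half = 2 beats
Sum = 1 + 1.5 + 2 + 4 + 2
= 10.5 beats
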